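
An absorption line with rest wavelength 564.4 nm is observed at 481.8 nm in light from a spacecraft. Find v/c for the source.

λ'/λ₀ = 0.8536 < 1 (blueshift), so the source is approaching.
λ'/λ₀ = √((1 − β)/(1 + β)) for an approaching source ⇒ β = (1 − r²)/(1 + r²) with r = λ'/λ₀.
β = (1 − 0.7287)/(1 + 0.7287) ≈ 0.157.

0.157c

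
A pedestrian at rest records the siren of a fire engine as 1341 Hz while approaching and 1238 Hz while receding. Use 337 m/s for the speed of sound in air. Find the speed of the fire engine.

f₁/f₂ = (v + v_s)/(v − v_s), so v_s = v · (f₁ − f₂)/(f₁ + f₂).
v_s = 337 × (1341 − 1238)/(1341 + 1238) = 337 × 103/2579 ≈ 13.5 m/s.

13.5 m/s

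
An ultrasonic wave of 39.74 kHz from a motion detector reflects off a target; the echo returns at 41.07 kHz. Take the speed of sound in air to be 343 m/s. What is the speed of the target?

Double Doppler shift off a moving reflector: f₂ = f₀ · (v + u)/(v − u) (u > 0 toward emitter).
Rearranging, u = v · (f₂ − f₀)/(f₂ + f₀) = 343 × 1.33/80.81 ≈ 5.6 m/s.
So the target is moving at 5.6 m/s toward the emitter.

5.6 m/s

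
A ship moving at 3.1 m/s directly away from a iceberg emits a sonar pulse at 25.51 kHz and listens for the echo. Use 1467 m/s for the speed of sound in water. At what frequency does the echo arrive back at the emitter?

The iceberg receives the sound from a moving source: f₁ = f₀ · v/(v + v_e) = 25.51 × 1467/1470.1 ≈ 25.5 kHz.
On the return leg the ship is a moving observer: f₂ = f₁ · (v − v_e)/v = 25.5 × 1463.9/1467 ≈ 25.4 kHz.

25.4 kHz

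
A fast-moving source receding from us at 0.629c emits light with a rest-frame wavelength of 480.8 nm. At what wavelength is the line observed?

Relativistic Doppler for wavelength: λ' = λ₀ · √((1 + β)/(1 − β)).
λ' = 480.8 × √(1.6290/0.3710) = 480.8 × 2.09543 ≈ 1007.5 nm.

1007.5 nm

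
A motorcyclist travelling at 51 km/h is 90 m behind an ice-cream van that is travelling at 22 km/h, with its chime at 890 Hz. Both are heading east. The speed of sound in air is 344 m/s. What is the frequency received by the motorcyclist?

22 km/h = 6.111 m/s; 51 km/h = 14.17 m/s.
The motorcyclist is behind, so the ice-cream van is moving away from it while the motorcyclist is moving toward the ice-cream van.
Both move, so f' = f · (v + v_o)/(v + v_s).
f' = 890 × (344 + 14.17)/(344 + 6.111) = 890 × 358.17/350.11 ≈ 910 Hz.

910 Hz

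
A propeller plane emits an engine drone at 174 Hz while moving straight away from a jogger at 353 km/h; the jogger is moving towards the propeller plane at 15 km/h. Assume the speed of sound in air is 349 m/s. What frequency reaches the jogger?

353 km/h = 98.06 m/s; 15 km/h = 4.167 m/s.
General Doppler shift: f' = f · (v + v_o)/(v + v_s).
f' = 174 × (349 + 4.167)/(349 + 98.06) = 174 × 353.17/447.06 ≈ 137 Hz.

137 Hz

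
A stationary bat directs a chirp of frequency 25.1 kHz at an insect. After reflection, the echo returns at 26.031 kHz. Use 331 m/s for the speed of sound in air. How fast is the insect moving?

6.0 m/s

Double Doppler shift off a moving reflector: f₂ = f₀ · (v + u)/(v − u) (u > 0 toward emitter).
Rearranging, u = v · (f₂ − f₀)/(f₂ + f₀) = 331 × 0.931/51.131 ≈ 6.0 m/s.
So the insect is moving at 6.0 m/s toward the emitter.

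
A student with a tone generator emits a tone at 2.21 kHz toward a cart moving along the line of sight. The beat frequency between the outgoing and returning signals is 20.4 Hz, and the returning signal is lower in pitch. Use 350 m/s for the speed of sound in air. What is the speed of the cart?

Double Doppler shift off a moving reflector: f₂ = f₀ · (v + u)/(v − u) (u > 0 toward emitter).
Returning signal is lower, so f₂ = f₀ − Δf = 2210 − 20.4 = 2189.6 Hz.
Rearranging, u = v · (f₂ − f₀)/(f₂ + f₀) = 350 × -20.4/4399.6 ≈ -1.62 m/s.
So the cart is moving at 1.62 m/s away from the emitter.

1.62 m/s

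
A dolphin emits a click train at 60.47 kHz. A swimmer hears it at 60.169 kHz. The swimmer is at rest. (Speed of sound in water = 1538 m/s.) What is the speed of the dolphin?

7.7 m/s

f' < f, so the dolphin is receding.
f' = f · v/(v + v_s) ⇒ v_s = v · |1 − f/f'|.
v_s = 1538 × |1 − 60.47/60.169| = 1538 × 0.005003 ≈ 7.7 m/s.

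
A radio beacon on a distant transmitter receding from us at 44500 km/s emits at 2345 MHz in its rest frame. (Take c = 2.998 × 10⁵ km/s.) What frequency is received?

2019.3 MHz

β = v/c = 44500/299800 = 0.1484.
Relativistic Doppler for frequency: f' = f₀ · √((1 − β)/(1 + β)).
f' = 2345 × √(0.8516/1.1484) = 2345 × 0.86111 ≈ 2019.3 MHz.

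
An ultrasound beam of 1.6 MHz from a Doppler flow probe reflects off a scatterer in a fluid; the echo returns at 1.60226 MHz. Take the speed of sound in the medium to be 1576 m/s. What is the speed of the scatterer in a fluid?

1.11 m/s

Double Doppler shift off a moving reflector: f₂ = f₀ · (v + u)/(v − u) (u > 0 toward emitter).
Rearranging, u = v · (f₂ − f₀)/(f₂ + f₀) = 1576 × 0.00226/3.20226 ≈ 1.11 m/s.
So the scatterer in a fluid is moving at 1.11 m/s toward the emitter.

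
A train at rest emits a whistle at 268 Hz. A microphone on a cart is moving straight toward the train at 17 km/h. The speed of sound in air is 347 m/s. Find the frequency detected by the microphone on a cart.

17 km/h = 4.722 m/s.
Moving observer, stationary source: f' = f · (v + v_o)/v.
f' = 268 × (347 + 4.722)/347 = 268 × 351.72/347 ≈ 272 Hz.

272 Hz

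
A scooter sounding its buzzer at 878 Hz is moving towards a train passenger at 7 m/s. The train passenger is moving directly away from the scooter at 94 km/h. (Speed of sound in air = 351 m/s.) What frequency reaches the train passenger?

94 km/h = 26.11 m/s.
With source approaching and observer receding, f' = f · (v − v_o)/(v − v_s).
f' = 878 × (351 − 26.11)/(351 − 7) = 878 × 324.89/344 ≈ 829 Hz.

829 Hz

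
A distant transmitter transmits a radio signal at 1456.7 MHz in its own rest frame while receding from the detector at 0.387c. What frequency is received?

968.4 MHz

Relativistic Doppler for frequency: f' = f₀ · √((1 − β)/(1 + β)).
f' = 1456.7 × √(0.6130/1.3870) = 1456.7 × 0.66480 ≈ 968.4 MHz.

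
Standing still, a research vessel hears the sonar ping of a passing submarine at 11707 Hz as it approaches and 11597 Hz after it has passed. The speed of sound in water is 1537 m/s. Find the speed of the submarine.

f₁/f₂ = (v + v_s)/(v − v_s), so v_s = v · (f₁ − f₂)/(f₁ + f₂).
v_s = 1537 × (11707 − 11597)/(11707 + 11597) = 1537 × 110/23304 ≈ 7.3 m/s.

7.3 m/s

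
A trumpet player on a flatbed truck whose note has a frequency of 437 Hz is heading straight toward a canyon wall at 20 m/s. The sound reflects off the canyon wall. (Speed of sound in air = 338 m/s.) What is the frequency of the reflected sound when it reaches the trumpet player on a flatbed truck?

492 Hz

The canyon wall receives the sound from a moving source: f₁ = f₀ · v/(v − v_e) = 437 × 338/318 ≈ 464 Hz.
On the return leg the trumpet player on a flatbed truck is a moving observer: f₂ = f₁ · (v + v_e)/v = 464 × 358/338 ≈ 492 Hz.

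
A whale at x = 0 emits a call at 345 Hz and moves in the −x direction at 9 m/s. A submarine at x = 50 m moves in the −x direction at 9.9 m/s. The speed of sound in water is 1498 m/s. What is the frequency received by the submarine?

The observer lies on the +x side, so the source is heading away from the observer and the observer is heading toward the source.
With source receding and observer approaching, f' = f · (v + v_o)/(v + v_s).
f' = 345 × (1498 + 9.9)/(1498 + 9) = 345 × 1507.9/1507 ≈ 345 Hz.

345 Hz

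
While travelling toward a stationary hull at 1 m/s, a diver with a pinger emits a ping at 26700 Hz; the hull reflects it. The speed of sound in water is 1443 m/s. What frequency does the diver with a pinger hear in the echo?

The hull receives the sound from a moving source: f₁ = f₀ · v/(v − v_e) = 26700 × 1443/1442 ≈ 26719 Hz.
On the return leg the diver with a pinger is a moving observer: f₂ = f₁ · (v + v_e)/v = 26719 × 1444/1443 ≈ 26737 Hz.

26737 Hz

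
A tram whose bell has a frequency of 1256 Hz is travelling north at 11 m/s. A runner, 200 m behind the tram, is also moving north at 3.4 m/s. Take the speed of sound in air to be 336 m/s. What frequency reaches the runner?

The runner is behind, so the tram is moving away from it while the runner is moving toward the tram.
Both move, so f' = f · (v + v_o)/(v + v_s).
f' = 1256 × (336 + 3.4)/(336 + 11) = 1256 × 339.4/347 ≈ 1228 Hz.

1228 Hz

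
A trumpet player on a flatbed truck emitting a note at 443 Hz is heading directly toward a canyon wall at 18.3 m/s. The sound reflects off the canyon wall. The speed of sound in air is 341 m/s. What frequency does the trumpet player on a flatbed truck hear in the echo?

493 Hz

The canyon wall receives the sound from a moving source: f₁ = f₀ · v/(v − v_e) = 443 × 341/322.7 ≈ 468 Hz.
On the return leg the trumpet player on a flatbed truck is a moving observer: f₂ = f₁ · (v + v_e)/v = 468 × 359.3/341 ≈ 493 Hz.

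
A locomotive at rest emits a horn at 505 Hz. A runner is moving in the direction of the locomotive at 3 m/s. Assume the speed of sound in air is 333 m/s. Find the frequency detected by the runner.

510 Hz

Only the observer moves, toward the source, so f' = f · (v + v_o)/v.
f' = 505 × (333 + 3)/333 = 505 × 336/333 ≈ 510 Hz.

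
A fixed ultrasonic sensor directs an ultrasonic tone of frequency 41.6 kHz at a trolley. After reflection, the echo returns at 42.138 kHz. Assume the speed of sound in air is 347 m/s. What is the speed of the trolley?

Double Doppler shift off a moving reflector: f₂ = f₀ · (v + u)/(v − u) (u > 0 toward emitter).
Rearranging, u = v · (f₂ − f₀)/(f₂ + f₀) = 347 × 0.538/83.738 ≈ 2.23 m/s.
So the trolley is moving at 2.23 m/s toward the emitter.

2.23 m/s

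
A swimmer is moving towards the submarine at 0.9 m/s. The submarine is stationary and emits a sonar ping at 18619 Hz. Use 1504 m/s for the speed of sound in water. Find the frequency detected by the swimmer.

18630 Hz

Only the observer moves, toward the source, so f' = f · (v + v_o)/v.
f' = 18619 × (1504 + 0.9)/1504 = 18619 × 1504.9/1504 ≈ 18630 Hz.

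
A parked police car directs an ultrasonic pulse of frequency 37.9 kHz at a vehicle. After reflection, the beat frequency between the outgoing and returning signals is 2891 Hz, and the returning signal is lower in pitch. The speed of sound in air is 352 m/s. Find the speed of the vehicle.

14.0 m/s

Double Doppler shift off a moving reflector: f₂ = f₀ · (v + u)/(v − u) (u > 0 toward emitter).
Returning signal is lower, so f₂ = f₀ − Δf = 37900 − 2891 = 35009 Hz.
Rearranging, u = v · (f₂ − f₀)/(f₂ + f₀) = 352 × -2891/72909 ≈ -14.0 m/s.
So the vehicle is moving at 14.0 m/s away from the emitter.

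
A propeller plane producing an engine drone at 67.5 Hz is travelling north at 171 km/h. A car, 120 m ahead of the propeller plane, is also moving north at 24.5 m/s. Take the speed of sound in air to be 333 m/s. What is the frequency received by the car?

73 Hz

171 km/h = 47.5 m/s.
The car is ahead, so the propeller plane is moving toward it while the car is moving away from the propeller plane.
General Doppler shift: f' = f · (v − v_o)/(v − v_s).
f' = 67.5 × (333 − 24.5)/(333 − 47.5) = 67.5 × 308.5/285.5 ≈ 73 Hz.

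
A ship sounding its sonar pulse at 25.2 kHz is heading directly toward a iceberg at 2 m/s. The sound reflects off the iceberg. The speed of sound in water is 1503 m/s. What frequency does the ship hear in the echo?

The iceberg receives the sound from a moving source: f₁ = f₀ · v/(v − v_e) = 25.2 × 1503/1501 ≈ 25.2 kHz.
On the return leg the ship is a moving observer: f₂ = f₁ · (v + v_e)/v = 25.2 × 1505/1503 ≈ 25.3 kHz.
Equivalently f₂ = f₀ · (v + v_e)/(v − v_e).

25.3 kHz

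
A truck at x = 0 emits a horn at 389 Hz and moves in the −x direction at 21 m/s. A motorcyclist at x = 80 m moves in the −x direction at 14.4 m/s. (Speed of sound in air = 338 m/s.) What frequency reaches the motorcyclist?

382 Hz

The observer lies on the +x side, so the source is heading away from the observer and the observer is heading toward the source.
With source receding and observer approaching, f' = f · (v + v_o)/(v + v_s).
f' = 389 × (338 + 14.4)/(338 + 21) = 389 × 352.4/359 ≈ 382 Hz.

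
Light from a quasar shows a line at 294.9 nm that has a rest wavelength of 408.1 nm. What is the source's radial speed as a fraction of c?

0.314

λ'/λ₀ = 0.7226 < 1 (blueshift), so the source is approaching.
λ'/λ₀ = √((1 − β)/(1 + β)) for an approaching source ⇒ β = (1 − r²)/(1 + r²) with r = λ'/λ₀.
β = (1 − 0.5222)/(1 + 0.5222) ≈ 0.314.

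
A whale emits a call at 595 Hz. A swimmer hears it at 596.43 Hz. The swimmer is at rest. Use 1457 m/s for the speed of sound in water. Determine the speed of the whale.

f' > f, so the whale is approaching.
f' = f · v/(v − v_s) ⇒ v_s = v · |1 − f/f'|.
v_s = 1457 × |1 − 595/596.43| = 1457 × 0.002398 ≈ 3.5 m/s.

3.5 m/s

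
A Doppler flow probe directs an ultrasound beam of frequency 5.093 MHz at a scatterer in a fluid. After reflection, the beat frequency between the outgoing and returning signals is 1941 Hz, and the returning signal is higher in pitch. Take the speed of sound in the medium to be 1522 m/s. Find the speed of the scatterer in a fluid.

Double Doppler shift off a moving reflector: f₂ = f₀ · (v + u)/(v − u) (u > 0 toward emitter).
Returning signal is higher, so f₂ = f₀ + Δf = 5093000 + 1941 = 5094941 Hz.
Rearranging, u = v · (f₂ − f₀)/(f₂ + f₀) = 1522 × 1941/10187941 ≈ 0.29 m/s.
So the scatterer in a fluid is moving at 0.29 m/s toward the emitter.

0.29 m/s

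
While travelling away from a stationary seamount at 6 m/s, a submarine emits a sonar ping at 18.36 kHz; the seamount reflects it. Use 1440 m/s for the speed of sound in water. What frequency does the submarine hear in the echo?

The seamount receives the sound from a moving source: f₁ = f₀ · v/(v + v_e) = 18.36 × 1440/1446 ≈ 18.28 kHz.
On the return leg the submarine is a moving observer: f₂ = f₁ · (v − v_e)/v = 18.28 × 1434/1440 ≈ 18.21 kHz.
Equivalently f₂ = f₀ · (v − v_e)/(v + v_e).

18.21 kHz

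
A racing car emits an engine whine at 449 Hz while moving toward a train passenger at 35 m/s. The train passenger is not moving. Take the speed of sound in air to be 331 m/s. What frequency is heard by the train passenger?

Moving source, stationary observer: f' = f · v/(v − v_s) since the source is approaching.
f' = 449 × 331/(331 − 35) = 449 × 331/296 ≈ 502 Hz.

502 Hz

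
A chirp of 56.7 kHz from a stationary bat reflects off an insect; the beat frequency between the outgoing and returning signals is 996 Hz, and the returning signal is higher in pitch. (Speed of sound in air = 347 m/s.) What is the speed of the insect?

Double Doppler shift off a moving reflector: f₂ = f₀ · (v + u)/(v − u) (u > 0 toward emitter).
Returning signal is higher, so f₂ = f₀ + Δf = 56700 + 996 = 57696 Hz.
Rearranging, u = v · (f₂ − f₀)/(f₂ + f₀) = 347 × 996/114396 ≈ 3.0 m/s.
So the insect is moving at 3.0 m/s toward the emitter.

3.0 m/s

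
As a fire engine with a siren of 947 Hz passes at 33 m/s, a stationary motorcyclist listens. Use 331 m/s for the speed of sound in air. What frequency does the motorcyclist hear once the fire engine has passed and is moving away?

Receding: f₂ = f · v/(v + v_s) = 947 × 331/364 ≈ 861 Hz.

861 Hz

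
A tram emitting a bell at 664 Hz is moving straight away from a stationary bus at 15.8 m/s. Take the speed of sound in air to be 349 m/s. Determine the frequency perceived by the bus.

With the source moving away from a stationary observer, f' = f · v/(v + v_s).
f' = 664 × 349/(349 + 15.8) = 664 × 349/364.8 ≈ 635 Hz.

635 Hz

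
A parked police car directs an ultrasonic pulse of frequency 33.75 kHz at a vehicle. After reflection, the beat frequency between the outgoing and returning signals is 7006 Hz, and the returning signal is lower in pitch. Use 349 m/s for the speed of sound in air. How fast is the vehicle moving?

Double Doppler shift off a moving reflector: f₂ = f₀ · (v + u)/(v − u) (u > 0 toward emitter).
Returning signal is lower, so f₂ = f₀ − Δf = 33750 − 7006 = 26744 Hz.
Rearranging, u = v · (f₂ − f₀)/(f₂ + f₀) = 349 × -7006/60494 ≈ -40 m/s.
So the vehicle is moving at 40 m/s away from the emitter.

40 m/s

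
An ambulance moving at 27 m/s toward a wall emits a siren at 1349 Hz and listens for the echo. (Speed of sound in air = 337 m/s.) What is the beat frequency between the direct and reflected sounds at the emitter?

235 Hz

The wall receives the sound from a moving source: f₁ = f₀ · v/(v − v_e) = 1349 × 337/310 ≈ 1466 Hz.
On the return leg the ambulance is a moving observer: f₂ = f₁ · (v + v_e)/v = 1466 × 364/337 ≈ 1584 Hz.
Equivalently f₂ = f₀ · (v + v_e)/(v − v_e).
Beat against the emitted tone: |f₂ − f₀| = 2v_e·f₀/(v − v_e) = 2 × 27 × 1349/310 ≈ 235 Hz.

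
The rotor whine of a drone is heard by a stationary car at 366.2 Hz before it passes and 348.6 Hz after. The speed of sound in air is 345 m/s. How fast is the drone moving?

f₁/f₂ = (v + v_s)/(v − v_s), so v_s = v · (f₁ − f₂)/(f₁ + f₂).
v_s = 345 × (366.2 − 348.6)/(366.2 + 348.6) = 345 × 17.6/714.8 ≈ 8.5 m/s.

8.5 m/s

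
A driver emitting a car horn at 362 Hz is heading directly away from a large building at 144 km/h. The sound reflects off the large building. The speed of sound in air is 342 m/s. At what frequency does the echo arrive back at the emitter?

144 km/h = 40 m/s.
The large building receives the sound from a moving source: f₁ = f₀ · v/(v + v_e) = 362 × 342/382 ≈ 324 Hz.
On the return leg the driver is a moving observer: f₂ = f₁ · (v − v_e)/v = 324 × 302/342 ≈ 286 Hz.
Equivalently f₂ = f₀ · (v − v_e)/(v + v_e).

286 Hz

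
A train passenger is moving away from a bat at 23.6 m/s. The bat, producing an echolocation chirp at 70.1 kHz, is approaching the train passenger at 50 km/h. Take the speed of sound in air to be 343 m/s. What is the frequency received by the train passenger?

68.0 kHz

50 km/h = 13.89 m/s.
General Doppler shift: f' = f · (v − v_o)/(v − v_s).
f' = 70.1 × (343 − 23.6)/(343 − 13.89) = 70.1 × 319.4/329.11 ≈ 68.0 kHz.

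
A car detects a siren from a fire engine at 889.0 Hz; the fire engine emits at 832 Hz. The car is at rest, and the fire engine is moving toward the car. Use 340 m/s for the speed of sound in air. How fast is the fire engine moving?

21.8 m/s

f' = f · v/(v − v_s) ⇒ v_s = v · |1 − f/f'|.
v_s = 340 × |1 − 832/889.0| = 340 × 0.06412 ≈ 21.8 m/s.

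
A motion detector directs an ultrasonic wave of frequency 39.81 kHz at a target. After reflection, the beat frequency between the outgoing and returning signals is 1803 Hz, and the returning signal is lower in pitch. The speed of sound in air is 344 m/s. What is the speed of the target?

8.0 m/s

Double Doppler shift off a moving reflector: f₂ = f₀ · (v + u)/(v − u) (u > 0 toward emitter).
Returning signal is lower, so f₂ = f₀ − Δf = 39810 − 1803 = 38007 Hz.
Rearranging, u = v · (f₂ − f₀)/(f₂ + f₀) = 344 × -1803/77817 ≈ -8.0 m/s.
So the target is moving at 8.0 m/s away from the emitter.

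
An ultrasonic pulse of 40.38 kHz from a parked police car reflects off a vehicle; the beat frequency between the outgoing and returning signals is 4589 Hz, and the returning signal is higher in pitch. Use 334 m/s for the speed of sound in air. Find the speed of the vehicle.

Double Doppler shift off a moving reflector: f₂ = f₀ · (v + u)/(v − u) (u > 0 toward emitter).
Returning signal is higher, so f₂ = f₀ + Δf = 40380 + 4589 = 44969 Hz.
Rearranging, u = v · (f₂ − f₀)/(f₂ + f₀) = 334 × 4589/85349 ≈ 18.0 m/s.
So the vehicle is moving at 18.0 m/s toward the emitter.

18.0 m/s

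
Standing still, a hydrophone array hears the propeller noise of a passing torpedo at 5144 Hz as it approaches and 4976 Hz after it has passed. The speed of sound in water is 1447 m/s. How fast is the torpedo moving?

24.0 m/s

f₁/f₂ = (v + v_s)/(v − v_s), so v_s = v · (f₁ − f₂)/(f₁ + f₂).
v_s = 1447 × (5144 − 4976)/(5144 + 4976) = 1447 × 168/10120 ≈ 24.0 m/s.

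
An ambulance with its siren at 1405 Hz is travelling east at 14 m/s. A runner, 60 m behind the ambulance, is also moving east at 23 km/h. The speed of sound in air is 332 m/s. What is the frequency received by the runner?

1374 Hz

23 km/h = 6.389 m/s.
The runner is behind, so the ambulance is moving away from it while the runner is moving toward the ambulance.
Both move, so f' = f · (v + v_o)/(v + v_s).
f' = 1405 × (332 + 6.389)/(332 + 14) = 1405 × 338.39/346 ≈ 1374 Hz.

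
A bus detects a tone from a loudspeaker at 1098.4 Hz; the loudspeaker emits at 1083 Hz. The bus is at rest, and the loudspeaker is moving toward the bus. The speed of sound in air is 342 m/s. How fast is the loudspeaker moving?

4.8 m/s

f' = f · v/(v − v_s) ⇒ v_s = v · |1 − f/f'|.
v_s = 342 × |1 − 1083/1098.4| = 342 × 0.01402 ≈ 4.8 m/s.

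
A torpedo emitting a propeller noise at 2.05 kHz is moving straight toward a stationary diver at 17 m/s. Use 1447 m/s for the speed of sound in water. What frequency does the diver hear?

2.07 kHz

Only the source moves, toward the listener, so f' = f · v/(v − v_s).
f' = 2.05 × 1447/(1447 − 17) = 2.05 × 1447/1430 ≈ 2.07 kHz.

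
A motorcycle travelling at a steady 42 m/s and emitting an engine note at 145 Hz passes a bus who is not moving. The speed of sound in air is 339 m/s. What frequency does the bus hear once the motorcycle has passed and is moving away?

Receding: f₂ = f · v/(v + v_s) = 145 × 339/381 ≈ 129 Hz.

129 Hz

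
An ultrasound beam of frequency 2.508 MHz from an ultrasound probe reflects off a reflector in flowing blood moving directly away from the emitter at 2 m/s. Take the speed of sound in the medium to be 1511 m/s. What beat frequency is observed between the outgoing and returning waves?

6631 Hz

At the reflector in flowing blood (a moving observer), f₁ = f₀ · (v − u)/v = 2.508 × 1509/1511 ≈ 2.50468 MHz.
The reflection then acts as a moving source: f₂ = f₁ · v/(v + u) ≈ 2.50137 MHz.
Beat frequency (with f₀ = 2508000 Hz): |f₂ − f₀| = 2u·f₀/(v + u) = 2 × 2 × 2508000/1513 ≈ 6631 Hz.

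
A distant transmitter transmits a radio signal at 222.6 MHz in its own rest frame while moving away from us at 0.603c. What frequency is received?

Relativistic Doppler for frequency: f' = f₀ · √((1 − β)/(1 + β)).
f' = 222.6 × √(0.3970/1.6030) = 222.6 × 0.49766 ≈ 110.8 MHz.

110.8 MHz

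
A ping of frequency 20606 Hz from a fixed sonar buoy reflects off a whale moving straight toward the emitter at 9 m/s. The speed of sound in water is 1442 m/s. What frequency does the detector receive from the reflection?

20865 Hz

At the whale (a moving observer), f₁ = f₀ · (v + u)/v = 20606 × 1451/1442 ≈ 20735 Hz.
On reflection it acts as a source moving toward the stationary detector: f₂ = f₁ · v/(v − u) = 20735 × 1442/1433 ≈ 20865 Hz.
Equivalently f₂ = f₀ · (v + u)/(v − u).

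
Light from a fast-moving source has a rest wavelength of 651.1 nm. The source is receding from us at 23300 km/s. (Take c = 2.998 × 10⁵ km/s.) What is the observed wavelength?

703.8 nm

β = v/c = 23300/299800 = 0.0777.
Relativistic Doppler for wavelength: λ' = λ₀ · √((1 + β)/(1 − β)).
λ' = 651.1 × √(1.0777/0.9223) = 651.1 × 1.08099 ≈ 703.8 nm.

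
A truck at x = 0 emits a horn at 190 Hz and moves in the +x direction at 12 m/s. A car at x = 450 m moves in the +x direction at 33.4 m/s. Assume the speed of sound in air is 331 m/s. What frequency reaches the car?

177 Hz

The observer lies on the +x side, so the source is heading toward the observer and the observer is heading away from the source.
With source approaching and observer receding, f' = f · (v − v_o)/(v − v_s).
f' = 190 × (331 − 33.4)/(331 − 12) = 190 × 297.6/319 ≈ 177 Hz.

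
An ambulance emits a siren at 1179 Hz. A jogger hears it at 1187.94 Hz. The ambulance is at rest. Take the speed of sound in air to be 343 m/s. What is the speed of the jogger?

2.60 m/s

f' > f, so the jogger is approaching.
f' = f · (v + v_o)/v ⇒ v_o = v · |f'/f − 1|.
v_o = 343 × |1187.94/1179 − 1| = 343 × 0.007583 ≈ 2.60 m/s.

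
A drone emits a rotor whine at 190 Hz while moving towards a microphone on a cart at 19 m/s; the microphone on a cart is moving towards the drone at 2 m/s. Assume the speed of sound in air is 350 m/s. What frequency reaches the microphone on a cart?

202 Hz

Both move, so f' = f · (v + v_o)/(v − v_s).
f' = 190 × (350 + 2)/(350 − 19) = 190 × 352/331 ≈ 202 Hz.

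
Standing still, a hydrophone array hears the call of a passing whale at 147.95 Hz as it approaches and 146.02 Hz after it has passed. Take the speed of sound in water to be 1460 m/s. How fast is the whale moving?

9.6 m/s

f₁/f₂ = (v + v_s)/(v − v_s), so v_s = v · (f₁ − f₂)/(f₁ + f₂).
v_s = 1460 × (147.95 − 146.02)/(147.95 + 146.02) = 1460 × 1.93/293.97 ≈ 9.6 m/s.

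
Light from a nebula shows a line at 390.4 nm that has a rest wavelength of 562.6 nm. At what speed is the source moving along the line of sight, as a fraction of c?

λ'/λ₀ = 0.6939 < 1 (blueshift), so the source is approaching.
λ'/λ₀ = √((1 − β)/(1 + β)) for an approaching source ⇒ β = (1 − r²)/(1 + r²) with r = λ'/λ₀.
β = (1 − 0.4815)/(1 + 0.4815) ≈ 0.350.

0.350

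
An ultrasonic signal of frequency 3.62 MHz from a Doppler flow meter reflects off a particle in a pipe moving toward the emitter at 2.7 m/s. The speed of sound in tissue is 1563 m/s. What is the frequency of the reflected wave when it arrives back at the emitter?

The particle in a pipe first receives the wave as a moving observer: f₁ = f₀ · (v + u)/v = 3.62 × (1563 + 2.7)/1563 ≈ 3.626 MHz.
On reflection it acts as a source moving toward the stationary detector: f₂ = f₁ · v/(v − u) = 3.626 × 1563/1560.3 ≈ 3.633 MHz.
Equivalently f₂ = f₀ · (v + u)/(v − u).

3.633 MHz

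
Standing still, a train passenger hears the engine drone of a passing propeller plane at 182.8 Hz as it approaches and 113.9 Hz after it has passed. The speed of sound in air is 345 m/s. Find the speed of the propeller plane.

f₁/f₂ = (v + v_s)/(v − v_s), so v_s = v · (f₁ − f₂)/(f₁ + f₂).
v_s = 345 × (182.8 − 113.9)/(182.8 + 113.9) = 345 × 68.9/296.7 ≈ 80 m/s.

80 m/s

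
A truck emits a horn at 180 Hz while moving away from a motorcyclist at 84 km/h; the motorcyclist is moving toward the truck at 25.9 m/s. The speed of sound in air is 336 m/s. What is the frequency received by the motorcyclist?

84 km/h = 23.33 m/s.
General Doppler shift: f' = f · (v + v_o)/(v + v_s).
f' = 180 × (336 + 25.9)/(336 + 23.33) = 180 × 361.9/359.33 ≈ 181 Hz.

181 Hz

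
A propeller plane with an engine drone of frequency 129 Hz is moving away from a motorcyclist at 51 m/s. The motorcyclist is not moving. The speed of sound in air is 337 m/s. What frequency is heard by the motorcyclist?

Only the source moves, away from the listener, so f' = f · v/(v + v_s).
f' = 129 × 337/(337 + 51) = 129 × 337/388 ≈ 112 Hz.

112 Hz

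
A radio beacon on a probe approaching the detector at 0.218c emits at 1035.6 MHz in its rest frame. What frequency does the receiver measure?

1292.4 MHz

Relativistic Doppler for frequency: f' = f₀ · √((1 + β)/(1 − β)).
f' = 1035.6 × √(1.2180/0.7820) = 1035.6 × 1.24802 ≈ 1292.4 MHz.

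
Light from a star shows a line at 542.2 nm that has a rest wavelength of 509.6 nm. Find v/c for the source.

λ'/λ₀ = 1.0640 > 1 (redshift), so the source is receding.
λ'/λ₀ = √((1 + β)/(1 − β)) for a receding source ⇒ β = (r² − 1)/(r² + 1) with r = λ'/λ₀.
β = (1.1320 − 1)/(1.1320 + 1) ≈ 0.062.

0.062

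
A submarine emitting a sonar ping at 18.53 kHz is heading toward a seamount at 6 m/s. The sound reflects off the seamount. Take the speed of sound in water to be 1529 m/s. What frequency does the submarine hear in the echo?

18.68 kHz

The seamount receives the sound from a moving source: f₁ = f₀ · v/(v − v_e) = 18.53 × 1529/1523 ≈ 18.60 kHz.
On the return leg the submarine is a moving observer: f₂ = f₁ · (v + v_e)/v = 18.60 × 1535/1529 ≈ 18.68 kHz.
Equivalently f₂ = f₀ · (v + v_e)/(v − v_e).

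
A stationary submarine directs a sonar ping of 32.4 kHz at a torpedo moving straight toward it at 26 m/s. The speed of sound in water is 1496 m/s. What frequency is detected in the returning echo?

The torpedo first receives the wave as a moving observer: f₁ = f₀ · (v + u)/v = 32.4 × (1496 + 26)/1496 ≈ 33.0 kHz.
The reflection then acts as a moving source: f₂ = f₁ · v/(v − u) ≈ 33.5 kHz.
Equivalently f₂ = f₀ · (v + u)/(v − u).

33.5 kHz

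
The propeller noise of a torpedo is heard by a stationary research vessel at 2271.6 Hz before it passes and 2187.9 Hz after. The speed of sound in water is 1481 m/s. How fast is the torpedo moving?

28 m/s

f₁/f₂ = (v + v_s)/(v − v_s), so v_s = v · (f₁ − f₂)/(f₁ + f₂).
v_s = 1481 × (2271.6 − 2187.9)/(2271.6 + 2187.9) = 1481 × 83.7/4459.5 ≈ 28 m/s.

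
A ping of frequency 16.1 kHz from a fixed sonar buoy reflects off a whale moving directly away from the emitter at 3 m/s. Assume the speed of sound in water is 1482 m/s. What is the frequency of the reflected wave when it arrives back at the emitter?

The whale first receives the wave as a moving observer: f₁ = f₀ · (v − u)/v = 16.1 × (1482 − 3)/1482 ≈ 16.07 kHz.
The reflection then acts as a moving source: f₂ = f₁ · v/(v + u) ≈ 16.03 kHz.

16.03 kHz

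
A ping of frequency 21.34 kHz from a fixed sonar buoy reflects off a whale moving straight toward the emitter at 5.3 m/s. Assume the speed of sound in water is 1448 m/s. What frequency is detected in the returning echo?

At the whale (a moving observer), f₁ = f₀ · (v + u)/v = 21.34 × 1453.3/1448 ≈ 21.4 kHz.
The reflection then acts as a moving source: f₂ = f₁ · v/(v − u) ≈ 21.5 kHz.
Equivalently f₂ = f₀ · (v + u)/(v − u).

21.5 kHz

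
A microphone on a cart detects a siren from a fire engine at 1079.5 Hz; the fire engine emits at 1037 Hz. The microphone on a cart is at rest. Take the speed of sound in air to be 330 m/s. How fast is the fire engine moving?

f' > f, so the fire engine is approaching.
f' = f · v/(v − v_s) ⇒ v_s = v · |1 − f/f'|.
v_s = 330 × |1 − 1037/1079.5| = 330 × 0.03937 ≈ 13.0 m/s.

13.0 m/s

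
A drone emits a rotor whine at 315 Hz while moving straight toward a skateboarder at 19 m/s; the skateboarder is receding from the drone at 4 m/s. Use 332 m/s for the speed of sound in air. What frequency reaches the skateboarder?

330 Hz

General Doppler shift: f' = f · (v − v_o)/(v − v_s).
f' = 315 × (332 − 4)/(332 − 19) = 315 × 328/313 ≈ 330 Hz.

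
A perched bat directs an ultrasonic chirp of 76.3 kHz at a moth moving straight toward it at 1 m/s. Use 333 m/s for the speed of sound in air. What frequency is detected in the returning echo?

76.8 kHz

At the moth (a moving observer), f₁ = f₀ · (v + u)/v = 76.3 × 334/333 ≈ 76.5 kHz.
On reflection it acts as a source moving toward the stationary detector: f₂ = f₁ · v/(v − u) = 76.5 × 333/332 ≈ 76.8 kHz.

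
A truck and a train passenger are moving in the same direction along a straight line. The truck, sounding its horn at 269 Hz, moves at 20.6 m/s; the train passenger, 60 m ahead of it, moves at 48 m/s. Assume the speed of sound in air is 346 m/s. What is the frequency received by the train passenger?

246 Hz

The train passenger is ahead, so the truck is moving toward it while the train passenger is moving away from the truck.
Both move, so f' = f · (v − v_o)/(v − v_s).
f' = 269 × (346 − 48)/(346 − 20.6) = 269 × 298/325.4 ≈ 246 Hz.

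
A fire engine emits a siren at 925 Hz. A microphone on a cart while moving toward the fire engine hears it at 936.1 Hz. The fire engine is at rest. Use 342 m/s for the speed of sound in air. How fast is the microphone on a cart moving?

f' = f · (v + v_o)/v ⇒ v_o = v · |f'/f − 1|.
v_o = 342 × |936.1/925 − 1| = 342 × 0.012 ≈ 4.1 m/s.

4.1 m/s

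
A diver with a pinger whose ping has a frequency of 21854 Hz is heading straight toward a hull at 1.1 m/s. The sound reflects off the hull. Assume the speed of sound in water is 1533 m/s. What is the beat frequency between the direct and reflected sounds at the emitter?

31.4 Hz

The hull receives the sound from a moving source: f₁ = f₀ · v/(v − v_e) = 21854 × 1533/1531.9 ≈ 21869.7 Hz.
On the return leg the diver with a pinger is a moving observer: f₂ = f₁ · (v + v_e)/v = 21869.7 × 1534.1/1533 ≈ 21885.4 Hz.
Beat against the emitted tone: |f₂ − f₀| = 2v_e·f₀/(v − v_e) = 2 × 1.1 × 21854/1531.9 ≈ 31.4 Hz.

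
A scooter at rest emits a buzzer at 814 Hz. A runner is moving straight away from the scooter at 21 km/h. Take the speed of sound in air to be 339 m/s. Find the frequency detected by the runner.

800 Hz

21 km/h = 5.833 m/s.
Moving observer, stationary source: f' = f · (v − v_o)/v.
f' = 814 × (339 − 5.833)/339 = 814 × 333.17/339 ≈ 800 Hz.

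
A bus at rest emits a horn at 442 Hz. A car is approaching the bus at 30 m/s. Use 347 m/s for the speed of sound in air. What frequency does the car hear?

480 Hz

Only the observer moves, toward the source, so f' = f · (v + v_o)/v.
f' = 442 × (347 + 30)/347 = 442 × 377/347 ≈ 480 Hz.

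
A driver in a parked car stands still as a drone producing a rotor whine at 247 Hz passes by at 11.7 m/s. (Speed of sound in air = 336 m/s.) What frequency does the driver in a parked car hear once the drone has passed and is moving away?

Receding: f₂ = f · v/(v + v_s) = 247 × 336/347.7 ≈ 239 Hz.

239 Hz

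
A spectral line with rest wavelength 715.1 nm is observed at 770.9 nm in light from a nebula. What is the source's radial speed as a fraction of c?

λ'/λ₀ = 1.0780 > 1 (redshift), so the source is receding.
λ'/λ₀ = √((1 + β)/(1 − β)) for a receding source ⇒ β = (r² − 1)/(r² + 1) with r = λ'/λ₀.
β = (1.1622 − 1)/(1.1622 + 1) ≈ 0.075.

0.075c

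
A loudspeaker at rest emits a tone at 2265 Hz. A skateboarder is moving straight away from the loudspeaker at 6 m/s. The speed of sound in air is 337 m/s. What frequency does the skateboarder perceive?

Moving observer, stationary source: f' = f · (v − v_o)/v.
f' = 2265 × (337 − 6)/337 = 2265 × 331/337 ≈ 2225 Hz.

2225 Hz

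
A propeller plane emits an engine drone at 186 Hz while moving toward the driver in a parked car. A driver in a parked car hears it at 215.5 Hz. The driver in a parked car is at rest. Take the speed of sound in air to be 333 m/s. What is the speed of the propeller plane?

f' = f · v/(v − v_s) ⇒ v_s = v · |1 − f/f'|.
v_s = 333 × |1 − 186/215.5| = 333 × 0.1369 ≈ 46 m/s.

46 m/s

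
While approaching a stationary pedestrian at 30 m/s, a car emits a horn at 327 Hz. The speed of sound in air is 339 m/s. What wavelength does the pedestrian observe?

Moving source, stationary observer: f' = f · v/(v − v_s) since the source is approaching.
f' = 327 × 339/(339 − 30) ≈ 359 Hz.
λ' = v/f' = 339/358.748 ≈ 94.5 cm.

94.5 cm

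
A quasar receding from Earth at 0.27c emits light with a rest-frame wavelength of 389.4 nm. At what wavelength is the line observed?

513.6 nm

Relativistic Doppler for wavelength: λ' = λ₀ · √((1 + β)/(1 − β)).
λ' = 389.4 × √(1.2700/0.7300) = 389.4 × 1.31899 ≈ 513.6 nm.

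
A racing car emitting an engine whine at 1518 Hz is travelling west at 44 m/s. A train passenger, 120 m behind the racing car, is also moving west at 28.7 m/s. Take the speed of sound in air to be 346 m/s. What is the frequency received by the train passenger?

The train passenger is behind, so the racing car is moving away from it while the train passenger is moving toward the racing car.
General Doppler shift: f' = f · (v + v_o)/(v + v_s).
f' = 1518 × (346 + 28.7)/(346 + 44) = 1518 × 374.7/390 ≈ 1458 Hz.

1458 Hz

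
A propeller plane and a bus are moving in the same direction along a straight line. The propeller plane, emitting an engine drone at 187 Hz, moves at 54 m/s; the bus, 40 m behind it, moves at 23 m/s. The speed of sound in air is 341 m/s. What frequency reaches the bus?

The bus is behind, so the propeller plane is moving away from it while the bus is moving toward the propeller plane.
General Doppler shift: f' = f · (v + v_o)/(v + v_s).
f' = 187 × (341 + 23)/(341 + 54) = 187 × 364/395 ≈ 172 Hz.

172 Hz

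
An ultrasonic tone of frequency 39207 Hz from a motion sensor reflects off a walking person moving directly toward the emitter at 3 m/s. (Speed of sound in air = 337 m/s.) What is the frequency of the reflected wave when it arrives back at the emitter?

39911 Hz

At the walking person (a moving observer), f₁ = f₀ · (v + u)/v = 39207 × 340/337 ≈ 39556 Hz.
On reflection it acts as a source moving toward the stationary detector: f₂ = f₁ · v/(v − u) = 39556 × 337/334 ≈ 39911 Hz.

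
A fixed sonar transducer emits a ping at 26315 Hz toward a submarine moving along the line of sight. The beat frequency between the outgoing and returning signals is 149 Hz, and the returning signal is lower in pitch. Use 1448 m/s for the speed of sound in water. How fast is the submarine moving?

4.1 m/s

Double Doppler shift off a moving reflector: f₂ = f₀ · (v + u)/(v − u) (u > 0 toward emitter).
Returning signal is lower, so f₂ = f₀ − Δf = 26315 − 149 = 26166 Hz.
Rearranging, u = v · (f₂ − f₀)/(f₂ + f₀) = 1448 × -149/52481 ≈ -4.1 m/s.
So the submarine is moving at 4.1 m/s away from the emitter.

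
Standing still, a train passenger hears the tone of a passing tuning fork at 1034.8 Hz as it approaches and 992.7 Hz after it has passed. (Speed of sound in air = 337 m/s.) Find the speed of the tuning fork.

f₁/f₂ = (v + v_s)/(v − v_s), so v_s = v · (f₁ − f₂)/(f₁ + f₂).
v_s = 337 × (1034.8 − 992.7)/(1034.8 + 992.7) = 337 × 42.1/2027.5 ≈ 7.0 m/s.

7.0 m/s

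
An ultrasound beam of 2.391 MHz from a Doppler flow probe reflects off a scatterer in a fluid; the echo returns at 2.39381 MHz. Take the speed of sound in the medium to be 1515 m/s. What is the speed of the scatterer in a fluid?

0.89 m/s

Double Doppler shift off a moving reflector: f₂ = f₀ · (v + u)/(v − u) (u > 0 toward emitter).
Rearranging, u = v · (f₂ − f₀)/(f₂ + f₀) = 1515 × 0.00281/4.78481 ≈ 0.89 m/s.
So the scatterer in a fluid is moving at 0.89 m/s toward the emitter.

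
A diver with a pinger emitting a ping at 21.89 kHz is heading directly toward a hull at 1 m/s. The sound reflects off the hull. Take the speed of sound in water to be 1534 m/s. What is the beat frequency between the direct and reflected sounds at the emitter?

The hull receives the sound from a moving source: f₁ = f₀ · v/(v − v_e) = 21.89 × 1534/1533 ≈ 21.9043 kHz.
On the return leg the diver with a pinger is a moving observer: f₂ = f₁ · (v + v_e)/v = 21.9043 × 1535/1534 ≈ 21.9186 kHz.
Beat against the emitted tone (with f₀ = 21890 Hz): |f₂ − f₀| = 2v_e·f₀/(v − v_e) = 2 × 1 × 21890/1533 ≈ 28.6 Hz.

28.6 Hz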